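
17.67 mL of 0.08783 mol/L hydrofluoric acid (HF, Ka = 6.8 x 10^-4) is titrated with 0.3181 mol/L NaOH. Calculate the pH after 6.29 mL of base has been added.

12.27

n(acid) = 0.08783 x 0.01767 = 0.001552 mol; n(NaOH) added = 0.3181 x 0.006290 = 0.002001 mol.
Base is in excess by 0.002001 - 0.001552 = 0.0004489 mol in a total volume of 0.02396 L.
[OH^-] = 0.0004489/0.02396 = 0.01874 M, so pOH = 1.73 and pH = 14.00 - 1.73 = 12.27.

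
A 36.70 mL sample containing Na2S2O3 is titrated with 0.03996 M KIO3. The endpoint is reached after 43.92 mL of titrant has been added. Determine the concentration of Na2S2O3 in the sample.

0.287 M

n(KIO3) = 0.03996 x 0.04392 = 0.001755 mol.
From the balanced equation, 1 mol KIO3 reacts with 6 mol Na2S2O3, so n(Na2S2O3) = 0.001755 x 6/1 = 0.01053 mol.
[Na2S2O3] = 0.01053 / 0.03670 L = 0.287 M.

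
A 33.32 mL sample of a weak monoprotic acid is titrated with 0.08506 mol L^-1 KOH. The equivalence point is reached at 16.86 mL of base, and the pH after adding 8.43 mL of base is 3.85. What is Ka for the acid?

8.43 mL is half of the equivalence volume, so this is the half-equivalence point where [HA] = [A^-].
At half-equivalence pH = pKa, so pKa = 3.85.
Ka = 10^(-3.85) = 1.4 x 10^-4.

1.4 x 10^-4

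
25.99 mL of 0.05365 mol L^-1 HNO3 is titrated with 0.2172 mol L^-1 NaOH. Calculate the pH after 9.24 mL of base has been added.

n(acid) = 0.05365 x 0.02599 = 0.001394 mol; n(NaOH) added = 0.2172 x 0.009240 = 0.002007 mol.
Base is in excess by 0.002007 - 0.001394 = 0.0006126 mol in a total volume of 0.03523 L.
[OH^-] = 0.0006126/0.03523 = 0.01739 M, so pOH = 1.76 and pH = 14.00 - 1.76 = 12.24.

12.24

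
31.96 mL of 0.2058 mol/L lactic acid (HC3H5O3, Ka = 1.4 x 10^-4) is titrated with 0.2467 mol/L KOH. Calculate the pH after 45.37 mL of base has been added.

12.78

n(acid) = 0.2058 x 0.03196 = 0.006577 mol; n(KOH) added = 0.2467 x 0.04537 = 0.01119 mol.
Base is in excess by 0.01119 - 0.006577 = 0.004615 mol in a total volume of 0.07733 L.
[OH^-] = 0.004615/0.07733 = 0.05968 M, so pOH = 1.22 and pH = 14.00 - 1.22 = 12.78.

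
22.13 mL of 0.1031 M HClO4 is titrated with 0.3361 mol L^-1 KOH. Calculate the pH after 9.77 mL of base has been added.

n(acid) = 0.1031 x 0.02213 = 0.002282 mol; n(KOH) added = 0.3361 x 0.009770 = 0.003284 mol.
Base is in excess by 0.003284 - 0.002282 = 0.001002 mol in a total volume of 0.03190 L.
[OH^-] = 0.001002/0.03190 = 0.03141 M, so pOH = 1.50 and pH = 14.00 - 1.50 = 12.50.

12.50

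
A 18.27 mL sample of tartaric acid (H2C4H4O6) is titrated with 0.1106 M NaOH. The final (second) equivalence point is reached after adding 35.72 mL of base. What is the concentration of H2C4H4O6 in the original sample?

n(NaOH) = 0.1106 x 0.03572 = 0.003951 mol.
At the final (second) equivalence point, 2 mol OH^- react per mol H2C4H4O6, so n(H2C4H4O6) = 0.003951 / 2 = 0.001975 mol.
[H2C4H4O6] = 0.001975 / 0.01827 L = 0.108 M.

0.108 M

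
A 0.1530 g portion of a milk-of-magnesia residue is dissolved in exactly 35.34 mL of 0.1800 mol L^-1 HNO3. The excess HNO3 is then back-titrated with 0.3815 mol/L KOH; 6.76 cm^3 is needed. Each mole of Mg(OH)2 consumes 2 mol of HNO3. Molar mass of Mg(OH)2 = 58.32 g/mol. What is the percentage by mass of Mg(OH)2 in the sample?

72.1%

Total n(HNO3) added = 0.1800 x 0.03534 = 0.006361 mol.
n(KOH) used = 0.3815 x 0.006760 = 0.002579 mol, which equals the excess n(HNO3).
So n(HNO3) consumed by the sample = 0.006361 - 0.002579 = 0.003782 mol.
n(Mg(OH)2) = 0.003782 / 2 = 0.001891 mol.
mass Mg(OH)2 = 0.001891 x 58.32 = 0.1103 g, so %Mg(OH)2 = 0.1103/0.1530 x 100 = 72.1%.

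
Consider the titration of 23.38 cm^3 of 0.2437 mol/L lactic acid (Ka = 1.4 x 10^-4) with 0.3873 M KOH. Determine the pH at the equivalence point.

n(HC3H5O3) = 0.2437 x 0.02338 = 0.005698 mol; V(KOH) at equivalence = 0.005698/0.3873 = 0.01471 L.
At equivalence all the acid is converted to C3H5O3-; total volume = 0.02338 + 0.01471 = 0.03809 L, so [C3H5O3-] = 0.005698/0.03809 = 0.1496 M.
Kb = Kw/Ka = 1.0e-14 / 1.4 x 10^-4 = 7.14e-11.
[OH^-] = sqrt(Kb x [C3H5O3-]) = sqrt(7.14e-11 x 0.1496) = 3.27e-6 M.
pOH = 5.49, so pH = 14.00 - 5.49 = 8.51.

8.51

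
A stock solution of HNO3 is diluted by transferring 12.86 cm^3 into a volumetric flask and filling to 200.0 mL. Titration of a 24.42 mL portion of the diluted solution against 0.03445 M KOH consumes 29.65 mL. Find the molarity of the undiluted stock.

n(KOH) = 0.03445 x 0.02965 = 0.001021 mol.
n(HNO3) in the aliquot = 0.001021 mol.
[diluted HNO3] = 0.001021 / 0.02442 = 0.04183 M.
Dilution factor = 200.0/12.86 = 15.55, so [stock] = 0.04183 x 15.55 = 0.651 M.

0.651 M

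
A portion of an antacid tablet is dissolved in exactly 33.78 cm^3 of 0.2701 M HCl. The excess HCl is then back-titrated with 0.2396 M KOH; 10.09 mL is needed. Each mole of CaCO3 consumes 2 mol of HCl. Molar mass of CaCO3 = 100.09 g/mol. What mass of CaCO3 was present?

Total n(HCl) added = 0.2701 x 0.03378 = 0.009124 mol.
n(KOH) used = 0.2396 x 0.01009 = 0.002418 mol, which equals the excess n(HCl).
So n(HCl) consumed by the sample = 0.009124 - 0.002418 = 0.006706 mol.
n(CaCO3) = 0.006706 / 2 = 0.003353 mol.
mass = 0.003353 mol x 100.09 g/mol = 0.336 g.

0.336 g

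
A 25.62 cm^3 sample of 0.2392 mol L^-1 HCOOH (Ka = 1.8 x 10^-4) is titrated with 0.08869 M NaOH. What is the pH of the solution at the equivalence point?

8.28

n(HCOOH) = 0.2392 x 0.02562 = 0.006128 mol; V(NaOH) at equivalence = 0.006128/0.08869 = 0.06910 L.
At equivalence all the acid is converted to HCOO-; total volume = 0.02562 + 0.06910 = 0.09472 L, so [HCOO-] = 0.006128/0.09472 = 0.06470 M.
Kb = Kw/Ka = 1.0e-14 / 1.8 x 10^-4 = 5.56e-11.
[OH^-] = sqrt(Kb x [HCOO-]) = sqrt(5.56e-11 x 0.06470) = 1.90e-6 M.
pOH = 5.72, so pH = 14.00 - 5.72 = 8.28.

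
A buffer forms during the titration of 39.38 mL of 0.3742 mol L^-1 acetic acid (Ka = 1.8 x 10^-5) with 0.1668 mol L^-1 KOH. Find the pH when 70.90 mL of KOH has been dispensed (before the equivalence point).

5.35

Initial n(CH3COOH) = 0.3742 x 0.03938 = 0.01474 mol.
n(KOH) added = 0.1668 x 0.07090 = 0.01183 mol, converting that many moles of CH3COOH to CH3COO-.
Remaining n(CH3COOH) = 0.002910 mol; n(CH3COO-) = 0.01183 mol.
By Henderson-Hasselbalch, pH = pKa + log([A^-]/[HA]) = 4.74 + log(0.01183/0.002910) = 4.74 + (+0.61) = 5.35.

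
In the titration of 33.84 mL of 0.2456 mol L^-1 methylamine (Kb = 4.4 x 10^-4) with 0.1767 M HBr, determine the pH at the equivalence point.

5.82

n(CH3NH2) = 0.2456 x 0.03384 = 0.008311 mol; V(HBr) at equivalence = 0.008311/0.1767 = 0.04704 L.
At equivalence the base is fully converted to CH3NH3+; total volume = 0.08088 L, so [CH3NH3+] = 0.008311/0.08088 = 0.1028 M.
Ka(CH3NH3+) = Kw/Kb = 1.0e-14 / 4.4 x 10^-4 = 2.27e-11.
[H^+] = sqrt(Ka x [CH3NH3+]) = sqrt(2.27e-11 x 0.1028) = 1.53e-6 M.
pH = -log(1.53e-6) = 5.82.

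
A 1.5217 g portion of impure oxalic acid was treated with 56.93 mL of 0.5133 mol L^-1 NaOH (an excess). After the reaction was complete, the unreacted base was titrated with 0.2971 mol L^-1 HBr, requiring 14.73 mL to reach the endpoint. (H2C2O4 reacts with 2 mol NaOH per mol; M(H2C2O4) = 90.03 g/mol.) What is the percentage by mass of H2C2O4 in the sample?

73.5%

Total n(NaOH) added = 0.5133 x 0.05693 = 0.02922 mol.
n(HBr) used = 0.2971 x 0.01473 = 0.004376 mol, which equals the excess n(NaOH).
So n(NaOH) consumed by the sample = 0.02922 - 0.004376 = 0.02485 mol.
n(H2C2O4) = 0.02485 / 2 = 0.01242 mol.
mass H2C2O4 = 0.01242 x 90.03 = 1.118 g, so %H2C2O4 = 1.118/1.5217 x 100 = 73.5%.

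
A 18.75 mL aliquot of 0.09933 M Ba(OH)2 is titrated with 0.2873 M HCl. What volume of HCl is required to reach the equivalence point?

13.0 mL

n(Ba(OH)2) = 0.09933 mol/L x 0.01875 L = 0.001862 mol.
The neutralisation is 1 Ba(OH)2 : 2 HCl, so n(HCl) = 0.001862 x 2/1 = 0.003725 mol.
V(HCl) = 0.003725 / 0.2873 = 0.01297 L = 13.0 mL.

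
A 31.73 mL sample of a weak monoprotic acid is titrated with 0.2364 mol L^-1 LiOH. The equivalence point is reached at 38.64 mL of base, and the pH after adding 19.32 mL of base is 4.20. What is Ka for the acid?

6.3 x 10^-5

19.32 mL is half of the equivalence volume, so this is the half-equivalence point where [HA] = [A^-].
At half-equivalence pH = pKa, so pKa = 4.20.
Ka = 10^(-4.20) = 6.3 x 10^-5.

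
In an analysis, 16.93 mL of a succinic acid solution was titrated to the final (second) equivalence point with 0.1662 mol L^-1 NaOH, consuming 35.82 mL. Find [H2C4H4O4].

0.176 M

n(NaOH) = 0.1662 x 0.03582 = 0.005953 mol.
At the final (second) equivalence point, 2 mol OH^- react per mol H2C4H4O4, so n(H2C4H4O4) = 0.005953 / 2 = 0.002977 mol.
[H2C4H4O4] = 0.002977 / 0.01693 L = 0.176 M.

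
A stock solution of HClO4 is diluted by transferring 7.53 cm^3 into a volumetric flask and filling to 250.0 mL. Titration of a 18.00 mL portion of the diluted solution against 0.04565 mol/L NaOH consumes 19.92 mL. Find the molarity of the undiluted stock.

n(NaOH) = 0.04565 x 0.01992 = 0.0009093 mol.
n(HClO4) in the aliquot = 0.0009093 mol.
[diluted HClO4] = 0.0009093 / 0.01800 = 0.05052 M.
Dilution factor = 250.0/7.530 = 33.20, so [stock] = 0.05052 x 33.20 = 1.68 M.

1.68 M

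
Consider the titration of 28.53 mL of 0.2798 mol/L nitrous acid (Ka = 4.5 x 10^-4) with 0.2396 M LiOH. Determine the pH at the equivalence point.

8.23

n(HNO2) = 0.2798 x 0.02853 = 0.007983 mol; V(LiOH) at equivalence = 0.007983/0.2396 = 0.03332 L.
At equivalence all the acid is converted to NO2-; total volume = 0.02853 + 0.03332 = 0.06185 L, so [NO2-] = 0.007983/0.06185 = 0.1291 M.
Kb = Kw/Ka = 1.0e-14 / 4.5 x 10^-4 = 2.22e-11.
[OH^-] = sqrt(Kb x [NO2-]) = sqrt(2.22e-11 x 0.1291) = 1.69e-6 M.
pOH = 5.77, so pH = 14.00 - 5.77 = 8.23.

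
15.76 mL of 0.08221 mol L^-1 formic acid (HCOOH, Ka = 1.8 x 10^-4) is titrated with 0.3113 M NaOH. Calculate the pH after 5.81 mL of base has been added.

12.38

n(acid) = 0.08221 x 0.01576 = 0.001296 mol; n(NaOH) added = 0.3113 x 0.005810 = 0.001809 mol.
Base is in excess by 0.001809 - 0.001296 = 0.0005130 mol in a total volume of 0.02157 L.
[OH^-] = 0.0005130/0.02157 = 0.02378 M, so pOH = 1.62 and pH = 14.00 - 1.62 = 12.38.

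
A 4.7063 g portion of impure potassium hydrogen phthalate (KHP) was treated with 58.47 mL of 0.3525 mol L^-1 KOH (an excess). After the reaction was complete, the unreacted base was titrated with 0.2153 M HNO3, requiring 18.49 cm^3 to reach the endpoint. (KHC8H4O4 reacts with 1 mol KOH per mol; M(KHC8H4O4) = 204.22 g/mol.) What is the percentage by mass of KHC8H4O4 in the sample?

Total n(KOH) added = 0.3525 x 0.05847 = 0.02061 mol.
n(HNO3) used = 0.2153 x 0.01849 = 0.003981 mol, which equals the excess n(KOH).
So n(KOH) consumed by the sample = 0.02061 - 0.003981 = 0.01663 mol.
n(KHC8H4O4) = 0.01663 / 1 = 0.01663 mol.
mass KHC8H4O4 = 0.01663 x 204.22 = 3.396 g, so %KHC8H4O4 = 3.396/4.7063 x 100 = 72.2%.

72.2%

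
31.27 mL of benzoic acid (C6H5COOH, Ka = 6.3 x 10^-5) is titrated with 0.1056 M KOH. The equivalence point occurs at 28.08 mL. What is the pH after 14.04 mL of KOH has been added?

14.04 mL is exactly half the equivalence volume (28.08/2), i.e. the half-equivalence point.
There, n(HA) = n(A^-), so pH = pKa = -log(6.3 x 10^-5) = 4.20.

4.20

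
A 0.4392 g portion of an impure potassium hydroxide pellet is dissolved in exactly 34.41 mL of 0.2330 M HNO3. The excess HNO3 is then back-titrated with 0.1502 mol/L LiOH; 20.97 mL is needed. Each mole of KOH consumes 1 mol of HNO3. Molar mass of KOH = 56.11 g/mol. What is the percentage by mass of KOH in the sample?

62.2%

Total n(HNO3) added = 0.2330 x 0.03441 = 0.008018 mol.
n(LiOH) used = 0.1502 x 0.02097 = 0.003150 mol, which equals the excess n(HNO3).
So n(HNO3) consumed by the sample = 0.008018 - 0.003150 = 0.004868 mol.
n(KOH) = 0.004868 / 1 = 0.004868 mol.
mass KOH = 0.004868 x 56.11 = 0.2731 g, so %KOH = 0.2731/0.4392 x 100 = 62.2%.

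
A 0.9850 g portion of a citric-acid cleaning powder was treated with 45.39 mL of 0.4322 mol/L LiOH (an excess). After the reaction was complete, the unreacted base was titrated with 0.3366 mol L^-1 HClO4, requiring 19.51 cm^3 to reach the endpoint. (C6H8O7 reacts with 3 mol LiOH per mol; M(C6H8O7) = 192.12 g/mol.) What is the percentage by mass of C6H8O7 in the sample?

Total n(LiOH) added = 0.4322 x 0.04539 = 0.01962 mol.
n(HClO4) used = 0.3366 x 0.01951 = 0.006567 mol, which equals the excess n(LiOH).
So n(LiOH) consumed by the sample = 0.01962 - 0.006567 = 0.01305 mol.
n(C6H8O7) = 0.01305 / 3 = 0.004350 mol.
mass C6H8O7 = 0.004350 x 192.12 = 0.8358 g, so %C6H8O7 = 0.8358/0.9850 x 100 = 84.8%.

84.8%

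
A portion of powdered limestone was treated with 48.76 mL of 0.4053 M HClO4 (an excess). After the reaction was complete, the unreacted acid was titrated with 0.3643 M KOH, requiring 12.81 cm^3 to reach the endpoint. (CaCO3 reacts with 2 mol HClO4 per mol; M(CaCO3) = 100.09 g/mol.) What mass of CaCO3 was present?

0.755 g

Total n(HClO4) added = 0.4053 x 0.04876 = 0.01976 mol.
n(KOH) used = 0.3643 x 0.01281 = 0.004667 mol, which equals the excess n(HClO4).
So n(HClO4) consumed by the sample = 0.01976 - 0.004667 = 0.01510 mol.
n(CaCO3) = 0.01510 / 2 = 0.007548 mol.
mass = 0.007548 mol x 100.09 g/mol = 0.755 g.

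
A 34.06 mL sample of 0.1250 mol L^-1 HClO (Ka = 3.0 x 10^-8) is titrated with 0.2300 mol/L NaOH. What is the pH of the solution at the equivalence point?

n(HClO) = 0.1250 x 0.03406 = 0.004257 mol; V(NaOH) at equivalence = 0.004257/0.2300 = 0.01851 L.
At equivalence all the acid is converted to ClO-; total volume = 0.03406 + 0.01851 = 0.05257 L, so [ClO-] = 0.004257/0.05257 = 0.08099 M.
Kb = Kw/Ka = 1.0e-14 / 3.0 x 10^-8 = 3.33e-7.
[OH^-] = sqrt(Kb x [ClO-]) = sqrt(3.33e-7 x 0.08099) = 0.000164 M.
pOH = 3.78, so pH = 14.00 - 3.78 = 10.22.

10.22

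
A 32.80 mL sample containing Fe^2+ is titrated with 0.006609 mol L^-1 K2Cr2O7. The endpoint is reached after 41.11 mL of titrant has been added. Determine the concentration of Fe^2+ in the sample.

n(K2Cr2O7) = 0.006609 x 0.04111 = 0.0002717 mol.
From the balanced equation, 1 mol K2Cr2O7 reacts with 6 mol Fe^2+, so n(Fe^2+) = 0.0002717 x 6/1 = 0.001630 mol.
[Fe^2+] = 0.001630 / 0.03280 L = 0.0497 M.

0.0497 M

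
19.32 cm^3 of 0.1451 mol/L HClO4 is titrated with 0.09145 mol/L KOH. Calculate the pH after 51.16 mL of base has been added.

12.42

n(acid) = 0.1451 x 0.01932 = 0.002803 mol; n(KOH) added = 0.09145 x 0.05116 = 0.004679 mol.
Base is in excess by 0.004679 - 0.002803 = 0.001875 mol in a total volume of 0.07048 L.
[OH^-] = 0.001875/0.07048 = 0.02661 M, so pOH = 1.58 and pH = 14.00 - 1.58 = 12.42.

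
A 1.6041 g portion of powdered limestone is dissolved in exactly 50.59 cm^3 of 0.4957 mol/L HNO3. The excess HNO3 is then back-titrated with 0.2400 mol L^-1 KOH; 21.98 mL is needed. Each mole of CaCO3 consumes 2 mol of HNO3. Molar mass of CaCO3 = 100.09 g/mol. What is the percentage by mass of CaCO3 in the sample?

Total n(HNO3) added = 0.4957 x 0.05059 = 0.02508 mol.
n(KOH) used = 0.2400 x 0.02198 = 0.005275 mol, which equals the excess n(HNO3).
So n(HNO3) consumed by the sample = 0.02508 - 0.005275 = 0.01980 mol.
n(CaCO3) = 0.01980 / 2 = 0.009901 mol.
mass CaCO3 = 0.009901 x 100.09 = 0.9910 g, so %CaCO3 = 0.9910/1.6041 x 100 = 61.8%.

61.8%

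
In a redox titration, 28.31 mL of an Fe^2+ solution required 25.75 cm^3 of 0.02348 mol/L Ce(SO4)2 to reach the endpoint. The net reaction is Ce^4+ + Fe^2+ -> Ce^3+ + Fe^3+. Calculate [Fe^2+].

n(Ce(SO4)2) = 0.02348 x 0.02575 = 0.0006046 mol.
From the balanced equation, 1 mol Ce(SO4)2 reacts with 1 mol Fe^2+, so n(Fe^2+) = 0.0006046 x 1/1 = 0.0006046 mol.
[Fe^2+] = 0.0006046 / 0.02831 L = 0.0214 M.

0.0214 M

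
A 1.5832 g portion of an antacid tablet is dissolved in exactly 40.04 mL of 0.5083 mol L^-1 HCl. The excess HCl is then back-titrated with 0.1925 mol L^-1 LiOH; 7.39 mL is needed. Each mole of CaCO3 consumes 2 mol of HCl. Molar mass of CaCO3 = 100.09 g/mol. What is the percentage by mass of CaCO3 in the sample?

Total n(HCl) added = 0.5083 x 0.04004 = 0.02035 mol.
n(LiOH) used = 0.1925 x 0.007390 = 0.001423 mol, which equals the excess n(HCl).
So n(HCl) consumed by the sample = 0.02035 - 0.001423 = 0.01893 mol.
n(CaCO3) = 0.01893 / 2 = 0.009465 mol.
mass CaCO3 = 0.009465 x 100.09 = 0.9473 g, so %CaCO3 = 0.9473/1.5832 x 100 = 59.8%.

59.8%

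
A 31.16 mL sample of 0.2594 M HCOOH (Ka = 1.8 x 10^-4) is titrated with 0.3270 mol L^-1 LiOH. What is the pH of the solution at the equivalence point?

8.45

n(HCOOH) = 0.2594 x 0.03116 = 0.008083 mol; V(LiOH) at equivalence = 0.008083/0.3270 = 0.02472 L.
At equivalence all the acid is converted to HCOO-; total volume = 0.03116 + 0.02472 = 0.05588 L, so [HCOO-] = 0.008083/0.05588 = 0.1447 M.
Kb = Kw/Ka = 1.0e-14 / 1.8 x 10^-4 = 5.56e-11.
[OH^-] = sqrt(Kb x [HCOO-]) = sqrt(5.56e-11 x 0.1447) = 2.83e-6 M.
pOH = 5.55, so pH = 14.00 - 5.55 = 8.45.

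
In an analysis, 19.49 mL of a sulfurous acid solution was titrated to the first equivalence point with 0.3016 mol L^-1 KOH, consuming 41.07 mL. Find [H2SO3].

0.636 M

n(KOH) = 0.3016 x 0.04107 = 0.01239 mol.
At the first equivalence point, 1 mol OH^- react per mol H2SO3, so n(H2SO3) = 0.01239 / 1 = 0.01239 mol.
[H2SO3] = 0.01239 / 0.01949 L = 0.636 M.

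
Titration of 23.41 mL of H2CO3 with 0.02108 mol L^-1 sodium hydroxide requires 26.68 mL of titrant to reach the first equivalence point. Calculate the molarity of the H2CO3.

n(NaOH) = 0.02108 x 0.02668 = 0.0005624 mol.
At the first equivalence point, 1 mol OH^- react per mol H2CO3, so n(H2CO3) = 0.0005624 / 1 = 0.0005624 mol.
[H2CO3] = 0.0005624 / 0.02341 L = 0.0240 M.

0.0240 M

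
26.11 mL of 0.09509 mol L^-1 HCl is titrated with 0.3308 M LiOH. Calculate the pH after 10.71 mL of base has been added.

n(acid) = 0.09509 x 0.02611 = 0.002483 mol; n(LiOH) added = 0.3308 x 0.01071 = 0.003543 mol.
Base is in excess by 0.003543 - 0.002483 = 0.001060 mol in a total volume of 0.03682 L.
[OH^-] = 0.001060/0.03682 = 0.02879 M, so pOH = 1.54 and pH = 14.00 - 1.54 = 12.46.

12.46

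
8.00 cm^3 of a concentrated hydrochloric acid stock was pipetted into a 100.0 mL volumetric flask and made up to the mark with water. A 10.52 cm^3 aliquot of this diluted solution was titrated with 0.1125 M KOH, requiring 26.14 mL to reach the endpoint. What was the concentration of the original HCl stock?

n(KOH) = 0.1125 x 0.02614 = 0.002941 mol.
n(HCl) in the aliquot = 0.002941 mol.
[diluted HCl] = 0.002941 / 0.01052 = 0.2795 M.
Dilution factor = 100.0/8.000 = 12.50, so [stock] = 0.2795 x 12.50 = 3.49 M.

3.49 M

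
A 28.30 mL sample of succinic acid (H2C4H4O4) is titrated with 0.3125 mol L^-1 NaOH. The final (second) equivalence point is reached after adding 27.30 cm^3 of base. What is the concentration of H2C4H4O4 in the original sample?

n(NaOH) = 0.3125 x 0.02730 = 0.008531 mol.
At the final (second) equivalence point, 2 mol OH^- react per mol H2C4H4O4, so n(H2C4H4O4) = 0.008531 / 2 = 0.004266 mol.
[H2C4H4O4] = 0.004266 / 0.02830 L = 0.151 M.

0.151 M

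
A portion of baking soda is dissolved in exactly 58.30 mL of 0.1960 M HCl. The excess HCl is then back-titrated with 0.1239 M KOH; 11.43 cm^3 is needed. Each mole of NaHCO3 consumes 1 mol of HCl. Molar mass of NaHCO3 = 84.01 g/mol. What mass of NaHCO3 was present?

Total n(HCl) added = 0.1960 x 0.05830 = 0.01143 mol.
n(KOH) used = 0.1239 x 0.01143 = 0.001416 mol, which equals the excess n(HCl).
So n(HCl) consumed by the sample = 0.01143 - 0.001416 = 0.01001 mol.
n(NaHCO3) = 0.01001 / 1 = 0.01001 mol.
mass = 0.01001 mol x 84.01 g/mol = 0.841 g.

0.841 g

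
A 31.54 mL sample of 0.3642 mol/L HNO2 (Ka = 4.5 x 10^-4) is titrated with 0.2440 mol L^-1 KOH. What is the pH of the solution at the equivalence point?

8.26

n(HNO2) = 0.3642 x 0.03154 = 0.01149 mol; V(KOH) at equivalence = 0.01149/0.2440 = 0.04708 L.
At equivalence all the acid is converted to NO2-; total volume = 0.03154 + 0.04708 = 0.07862 L, so [NO2-] = 0.01149/0.07862 = 0.1461 M.
Kb = Kw/Ka = 1.0e-14 / 4.5 x 10^-4 = 2.22e-11.
[OH^-] = sqrt(Kb x [NO2-]) = sqrt(2.22e-11 x 0.1461) = 1.80e-6 M.
pOH = 5.74, so pH = 14.00 - 5.74 = 8.26.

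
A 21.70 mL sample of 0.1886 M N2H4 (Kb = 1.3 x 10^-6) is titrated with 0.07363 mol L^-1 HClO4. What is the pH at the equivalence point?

n(N2H4) = 0.1886 x 0.02170 = 0.004093 mol; V(HClO4) at equivalence = 0.004093/0.07363 = 0.05558 L.
At equivalence the base is fully converted to N2H5+; total volume = 0.07728 L, so [N2H5+] = 0.004093/0.07728 = 0.05296 M.
Ka(N2H5+) = Kw/Kb = 1.0e-14 / 1.3 x 10^-6 = 7.69e-9.
[H^+] = sqrt(Ka x [N2H5+]) = sqrt(7.69e-9 x 0.05296) = 2.02e-5 M.
pH = -log(2.02e-5) = 4.70.

4.70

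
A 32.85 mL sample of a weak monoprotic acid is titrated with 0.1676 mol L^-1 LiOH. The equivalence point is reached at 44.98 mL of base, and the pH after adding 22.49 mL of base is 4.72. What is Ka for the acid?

1.9 x 10^-5

22.49 mL is half of the equivalence volume, so this is the half-equivalence point where [HA] = [A^-].
At half-equivalence pH = pKa, so pKa = 4.72.
Ka = 10^(-4.72) = 1.9 x 10^-5.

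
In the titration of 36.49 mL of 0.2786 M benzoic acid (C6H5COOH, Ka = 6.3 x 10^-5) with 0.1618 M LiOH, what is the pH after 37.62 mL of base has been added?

4.37

Initial n(C6H5COOH) = 0.2786 x 0.03649 = 0.01017 mol.
n(LiOH) added = 0.1618 x 0.03762 = 0.006087 mol, converting that many moles of C6H5COOH to C6H5COO-.
Remaining n(C6H5COOH) = 0.004079 mol; n(C6H5COO-) = 0.006087 mol.
By Henderson-Hasselbalch, pH = pKa + log([A^-]/[HA]) = 4.20 + log(0.006087/0.004079) = 4.20 + (+0.17) = 4.37.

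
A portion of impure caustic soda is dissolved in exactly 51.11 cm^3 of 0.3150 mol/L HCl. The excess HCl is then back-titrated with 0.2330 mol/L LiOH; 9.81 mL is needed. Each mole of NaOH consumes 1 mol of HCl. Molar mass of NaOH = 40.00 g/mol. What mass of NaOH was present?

Total n(HCl) added = 0.3150 x 0.05111 = 0.01610 mol.
n(LiOH) used = 0.2330 x 0.009810 = 0.002286 mol, which equals the excess n(HCl).
So n(HCl) consumed by the sample = 0.01610 - 0.002286 = 0.01381 mol.
n(NaOH) = 0.01381 / 1 = 0.01381 mol.
mass = 0.01381 mol x 40.00 g/mol = 0.553 g.

0.553 g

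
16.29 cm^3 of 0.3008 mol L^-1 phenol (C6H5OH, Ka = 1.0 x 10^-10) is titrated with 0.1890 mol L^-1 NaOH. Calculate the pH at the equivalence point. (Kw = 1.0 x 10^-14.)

11.53

n(C6H5OH) = 0.3008 x 0.01629 = 0.004900 mol; V(NaOH) at equivalence = 0.004900/0.1890 = 0.02593 L.
At equivalence all the acid is converted to C6H5O-; total volume = 0.01629 + 0.02593 = 0.04222 L, so [C6H5O-] = 0.004900/0.04222 = 0.1161 M.
Kb = Kw/Ka = 1.0e-14 / 1.0 x 10^-10 = 0.000100.
[OH^-] = sqrt(Kb x [C6H5O-]) = sqrt(0.000100 x 0.1161) = 0.00341 M.
pOH = 2.47, so pH = 14.00 - 2.47 = 11.53.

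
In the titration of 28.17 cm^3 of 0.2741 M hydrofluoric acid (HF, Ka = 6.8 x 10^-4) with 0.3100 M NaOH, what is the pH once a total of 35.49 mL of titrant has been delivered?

12.71

n(acid) = 0.2741 x 0.02817 = 0.007721 mol; n(NaOH) added = 0.3100 x 0.03549 = 0.01100 mol.
Base is in excess by 0.01100 - 0.007721 = 0.003281 mol in a total volume of 0.06366 L.
[OH^-] = 0.003281/0.06366 = 0.05153 M, so pOH = 1.29 and pH = 14.00 - 1.29 = 12.71.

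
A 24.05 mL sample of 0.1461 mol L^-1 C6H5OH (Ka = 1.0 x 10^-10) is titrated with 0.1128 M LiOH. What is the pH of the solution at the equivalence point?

11.40

n(C6H5OH) = 0.1461 x 0.02405 = 0.003514 mol; V(LiOH) at equivalence = 0.003514/0.1128 = 0.03115 L.
At equivalence all the acid is converted to C6H5O-; total volume = 0.02405 + 0.03115 = 0.05520 L, so [C6H5O-] = 0.003514/0.05520 = 0.06365 M.
Kb = Kw/Ka = 1.0e-14 / 1.0 x 10^-10 = 0.000100.
[OH^-] = sqrt(Kb x [C6H5O-]) = sqrt(0.000100 x 0.06365) = 0.00252 M.
pOH = 2.60, so pH = 14.00 - 2.60 = 11.40.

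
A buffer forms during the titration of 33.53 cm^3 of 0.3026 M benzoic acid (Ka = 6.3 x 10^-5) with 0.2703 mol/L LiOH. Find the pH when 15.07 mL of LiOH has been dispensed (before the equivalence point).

Initial n(C6H5COOH) = 0.3026 x 0.03353 = 0.01015 mol.
n(LiOH) added = 0.2703 x 0.01507 = 0.004073 mol, converting that many moles of C6H5COOH to C6H5COO-.
Remaining n(C6H5COOH) = 0.006073 mol; n(C6H5COO-) = 0.004073 mol.
By Henderson-Hasselbalch, pH = pKa + log([A^-]/[HA]) = 4.20 + log(0.004073/0.006073) = 4.20 + (-0.17) = 4.03.

4.03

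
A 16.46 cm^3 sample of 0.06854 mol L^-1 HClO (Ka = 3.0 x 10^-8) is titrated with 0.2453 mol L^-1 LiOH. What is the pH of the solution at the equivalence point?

n(HClO) = 0.06854 x 0.01646 = 0.001128 mol; V(LiOH) at equivalence = 0.001128/0.2453 = 0.004599 L.
At equivalence all the acid is converted to ClO-; total volume = 0.01646 + 0.004599 = 0.02106 L, so [ClO-] = 0.001128/0.02106 = 0.05357 M.
Kb = Kw/Ka = 1.0e-14 / 3.0 x 10^-8 = 3.33e-7.
[OH^-] = sqrt(Kb x [ClO-]) = sqrt(3.33e-7 x 0.05357) = 0.000134 M.
pOH = 3.87, so pH = 14.00 - 3.87 = 10.13.

10.13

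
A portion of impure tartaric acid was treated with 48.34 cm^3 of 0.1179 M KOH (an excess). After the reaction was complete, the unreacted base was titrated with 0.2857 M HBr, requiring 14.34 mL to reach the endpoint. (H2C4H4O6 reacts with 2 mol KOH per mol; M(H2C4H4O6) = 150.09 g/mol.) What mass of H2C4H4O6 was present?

Total n(KOH) added = 0.1179 x 0.04834 = 0.005699 mol.
n(HBr) used = 0.2857 x 0.01434 = 0.004097 mol, which equals the excess n(KOH).
So n(KOH) consumed by the sample = 0.005699 - 0.004097 = 0.001602 mol.
n(H2C4H4O6) = 0.001602 / 2 = 0.0008012 mol.
mass = 0.0008012 mol x 150.09 g/mol = 0.120 g.

0.120 g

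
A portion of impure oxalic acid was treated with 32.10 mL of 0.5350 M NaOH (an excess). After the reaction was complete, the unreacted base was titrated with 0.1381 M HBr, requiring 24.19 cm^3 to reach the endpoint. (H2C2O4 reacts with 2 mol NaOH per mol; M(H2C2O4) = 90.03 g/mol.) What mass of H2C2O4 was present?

0.623 g

Total n(NaOH) added = 0.5350 x 0.03210 = 0.01717 mol.
n(HBr) used = 0.1381 x 0.02419 = 0.003341 mol, which equals the excess n(NaOH).
So n(NaOH) consumed by the sample = 0.01717 - 0.003341 = 0.01383 mol.
n(H2C2O4) = 0.01383 / 2 = 0.006916 mol.
mass = 0.006916 mol x 90.03 g/mol = 0.623 g.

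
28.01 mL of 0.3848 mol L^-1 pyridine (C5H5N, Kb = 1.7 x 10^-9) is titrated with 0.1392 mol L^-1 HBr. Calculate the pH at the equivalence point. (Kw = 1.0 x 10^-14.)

n(C5H5N) = 0.3848 x 0.02801 = 0.01078 mol; V(HBr) at equivalence = 0.01078/0.1392 = 0.07743 L.
At equivalence the base is fully converted to C5H5NH+; total volume = 0.1054 L, so [C5H5NH+] = 0.01078/0.1054 = 0.1022 M.
Ka(C5H5NH+) = Kw/Kb = 1.0e-14 / 1.7 x 10^-9 = 5.88e-6.
[H^+] = sqrt(Ka x [C5H5NH+]) = sqrt(5.88e-6 x 0.1022) = 0.000775 M.
pH = -log(0.000775) = 3.11.

3.11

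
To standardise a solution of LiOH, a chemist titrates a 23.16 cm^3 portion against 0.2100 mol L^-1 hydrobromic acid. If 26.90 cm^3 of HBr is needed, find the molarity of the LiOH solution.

0.244 M

n(HBr) delivered = 0.2100 x 0.02690 = 0.005649 mol.
For a 1:1 reaction, n(LiOH) = 0.005649 mol.
[LiOH] = 0.005649 mol / 0.02316 L = 0.244 M.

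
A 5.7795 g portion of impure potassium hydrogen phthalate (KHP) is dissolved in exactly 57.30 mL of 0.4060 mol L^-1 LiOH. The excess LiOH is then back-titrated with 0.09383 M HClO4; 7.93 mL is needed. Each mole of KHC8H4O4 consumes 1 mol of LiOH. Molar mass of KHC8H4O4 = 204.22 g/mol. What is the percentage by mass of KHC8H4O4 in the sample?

Total n(LiOH) added = 0.4060 x 0.05730 = 0.02326 mol.
n(HClO4) used = 0.09383 x 0.007930 = 0.0007441 mol, which equals the excess n(LiOH).
So n(LiOH) consumed by the sample = 0.02326 - 0.0007441 = 0.02252 mol.
n(KHC8H4O4) = 0.02252 / 1 = 0.02252 mol.
mass KHC8H4O4 = 0.02252 x 204.22 = 4.599 g, so %KHC8H4O4 = 4.599/5.7795 x 100 = 79.6%.

79.6%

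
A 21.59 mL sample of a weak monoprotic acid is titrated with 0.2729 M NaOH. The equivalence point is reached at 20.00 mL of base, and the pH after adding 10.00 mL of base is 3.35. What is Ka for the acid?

4.5 x 10^-4

10.00 mL is half of the equivalence volume, so this is the half-equivalence point where [HA] = [A^-].
At half-equivalence pH = pKa, so pKa = 3.35.
Ka = 10^(-3.35) = 4.5 x 10^-4.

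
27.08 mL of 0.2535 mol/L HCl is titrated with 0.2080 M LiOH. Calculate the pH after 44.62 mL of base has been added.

n(acid) = 0.2535 x 0.02708 = 0.006865 mol; n(LiOH) added = 0.2080 x 0.04462 = 0.009281 mol.
Base is in excess by 0.009281 - 0.006865 = 0.002416 mol in a total volume of 0.07170 L.
[OH^-] = 0.002416/0.07170 = 0.03370 M, so pOH = 1.47 and pH = 14.00 - 1.47 = 12.53.

12.53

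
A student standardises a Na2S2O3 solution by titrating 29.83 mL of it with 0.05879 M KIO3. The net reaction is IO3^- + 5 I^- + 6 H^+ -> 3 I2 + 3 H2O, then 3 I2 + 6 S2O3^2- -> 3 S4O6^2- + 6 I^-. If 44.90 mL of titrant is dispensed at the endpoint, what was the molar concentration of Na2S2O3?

0.531 M

n(KIO3) = 0.05879 x 0.04490 = 0.002640 mol.
From the balanced equation, 1 mol KIO3 reacts with 6 mol Na2S2O3, so n(Na2S2O3) = 0.002640 x 6/1 = 0.01584 mol.
[Na2S2O3] = 0.01584 / 0.02983 L = 0.531 M.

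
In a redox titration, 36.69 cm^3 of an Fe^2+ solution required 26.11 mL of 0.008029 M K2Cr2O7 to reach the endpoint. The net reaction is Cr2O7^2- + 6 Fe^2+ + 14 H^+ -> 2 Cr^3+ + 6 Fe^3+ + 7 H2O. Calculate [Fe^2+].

n(K2Cr2O7) = 0.008029 x 0.02611 = 0.0002096 mol.
From the balanced equation, 1 mol K2Cr2O7 reacts with 6 mol Fe^2+, so n(Fe^2+) = 0.0002096 x 6/1 = 0.001258 mol.
[Fe^2+] = 0.001258 / 0.03669 L = 0.0343 M.

0.0343 M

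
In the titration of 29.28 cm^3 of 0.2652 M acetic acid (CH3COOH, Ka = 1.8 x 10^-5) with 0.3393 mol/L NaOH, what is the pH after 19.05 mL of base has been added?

Initial n(CH3COOH) = 0.2652 x 0.02928 = 0.007765 mol.
n(NaOH) added = 0.3393 x 0.01905 = 0.006464 mol, converting that many moles of CH3COOH to CH3COO-.
Remaining n(CH3COOH) = 0.001301 mol; n(CH3COO-) = 0.006464 mol.
By Henderson-Hasselbalch, pH = pKa + log([A^-]/[HA]) = 4.74 + log(0.006464/0.001301) = 4.74 + (+0.70) = 5.44.

5.44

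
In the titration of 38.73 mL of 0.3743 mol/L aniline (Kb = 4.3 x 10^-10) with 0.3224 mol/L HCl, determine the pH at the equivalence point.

n(C6H5NH2) = 0.3743 x 0.03873 = 0.01450 mol; V(HCl) at equivalence = 0.01450/0.3224 = 0.04496 L.
At equivalence the base is fully converted to C6H5NH3+; total volume = 0.08369 L, so [C6H5NH3+] = 0.01450/0.08369 = 0.1732 M.
Ka(C6H5NH3+) = Kw/Kb = 1.0e-14 / 4.3 x 10^-10 = 2.33e-5.
[H^+] = sqrt(Ka x [C6H5NH3+]) = sqrt(2.33e-5 x 0.1732) = 0.00201 M.
pH = -log(0.00201) = 2.70.

2.70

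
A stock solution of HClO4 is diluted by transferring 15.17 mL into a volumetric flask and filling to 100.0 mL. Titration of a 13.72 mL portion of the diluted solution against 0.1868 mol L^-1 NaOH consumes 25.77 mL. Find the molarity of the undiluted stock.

n(NaOH) = 0.1868 x 0.02577 = 0.004814 mol.
n(HClO4) in the aliquot = 0.004814 mol.
[diluted HClO4] = 0.004814 / 0.01372 = 0.3509 M.
Dilution factor = 100.0/15.17 = 6.592, so [stock] = 0.3509 x 6.592 = 2.31 M.

2.31 M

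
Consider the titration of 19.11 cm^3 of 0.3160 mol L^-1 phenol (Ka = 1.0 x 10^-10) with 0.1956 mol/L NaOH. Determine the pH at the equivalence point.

n(C6H5OH) = 0.3160 x 0.01911 = 0.006039 mol; V(NaOH) at equivalence = 0.006039/0.1956 = 0.03087 L.
At equivalence all the acid is converted to C6H5O-; total volume = 0.01911 + 0.03087 = 0.04998 L, so [C6H5O-] = 0.006039/0.04998 = 0.1208 M.
Kb = Kw/Ka = 1.0e-14 / 1.0 x 10^-10 = 0.000100.
[OH^-] = sqrt(Kb x [C6H5O-]) = sqrt(0.000100 x 0.1208) = 0.00348 M.
pOH = 2.46, so pH = 14.00 - 2.46 = 11.54.

11.54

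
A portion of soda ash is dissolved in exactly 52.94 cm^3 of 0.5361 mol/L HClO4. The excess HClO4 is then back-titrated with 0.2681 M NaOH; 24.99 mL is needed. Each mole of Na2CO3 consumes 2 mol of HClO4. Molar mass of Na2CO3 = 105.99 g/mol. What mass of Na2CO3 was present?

Total n(HClO4) added = 0.5361 x 0.05294 = 0.02838 mol.
n(NaOH) used = 0.2681 x 0.02499 = 0.006700 mol, which equals the excess n(HClO4).
So n(HClO4) consumed by the sample = 0.02838 - 0.006700 = 0.02168 mol.
n(Na2CO3) = 0.02168 / 2 = 0.01084 mol.
mass = 0.01084 mol x 105.99 g/mol = 1.15 g.

1.15 g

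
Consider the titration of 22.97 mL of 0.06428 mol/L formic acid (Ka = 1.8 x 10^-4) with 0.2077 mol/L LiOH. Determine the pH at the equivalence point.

8.22

n(HCOOH) = 0.06428 x 0.02297 = 0.001477 mol; V(LiOH) at equivalence = 0.001477/0.2077 = 0.007109 L.
At equivalence all the acid is converted to HCOO-; total volume = 0.02297 + 0.007109 = 0.03008 L, so [HCOO-] = 0.001477/0.03008 = 0.04909 M.
Kb = Kw/Ka = 1.0e-14 / 1.8 x 10^-4 = 5.56e-11.
[OH^-] = sqrt(Kb x [HCOO-]) = sqrt(5.56e-11 x 0.04909) = 1.65e-6 M.
pOH = 5.78, so pH = 14.00 - 5.78 = 8.22.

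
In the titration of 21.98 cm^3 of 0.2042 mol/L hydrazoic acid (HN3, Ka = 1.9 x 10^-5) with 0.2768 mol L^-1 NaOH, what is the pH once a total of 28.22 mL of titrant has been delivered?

12.82

n(acid) = 0.2042 x 0.02198 = 0.004488 mol; n(NaOH) added = 0.2768 x 0.02822 = 0.007811 mol.
Base is in excess by 0.007811 - 0.004488 = 0.003323 mol in a total volume of 0.05020 L.
[OH^-] = 0.003323/0.05020 = 0.06619 M, so pOH = 1.18 and pH = 14.00 - 1.18 = 12.82.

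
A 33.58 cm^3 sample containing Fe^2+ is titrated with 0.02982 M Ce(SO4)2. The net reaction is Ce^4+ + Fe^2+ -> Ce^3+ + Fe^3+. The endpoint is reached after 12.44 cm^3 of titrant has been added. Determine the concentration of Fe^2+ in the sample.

0.0110 M

n(Ce(SO4)2) = 0.02982 x 0.01244 = 0.0003710 mol.
From the balanced equation, 1 mol Ce(SO4)2 reacts with 1 mol Fe^2+, so n(Fe^2+) = 0.0003710 x 1/1 = 0.0003710 mol.
[Fe^2+] = 0.0003710 / 0.03358 L = 0.0110 M.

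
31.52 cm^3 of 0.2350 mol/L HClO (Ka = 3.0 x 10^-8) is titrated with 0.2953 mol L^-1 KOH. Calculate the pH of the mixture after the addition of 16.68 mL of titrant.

7.82

Initial n(HClO) = 0.2350 x 0.03152 = 0.007407 mol.
n(KOH) added = 0.2953 x 0.01668 = 0.004926 mol, converting that many moles of HClO to ClO-.
Remaining n(HClO) = 0.002482 mol; n(ClO-) = 0.004926 mol.
By Henderson-Hasselbalch, pH = pKa + log([A^-]/[HA]) = 7.52 + log(0.004926/0.002482) = 7.52 + (+0.30) = 7.82.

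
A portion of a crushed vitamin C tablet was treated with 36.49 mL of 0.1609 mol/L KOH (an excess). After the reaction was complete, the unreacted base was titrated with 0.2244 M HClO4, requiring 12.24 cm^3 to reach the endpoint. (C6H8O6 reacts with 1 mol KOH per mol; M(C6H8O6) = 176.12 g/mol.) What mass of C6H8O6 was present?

Total n(KOH) added = 0.1609 x 0.03649 = 0.005871 mol.
n(HClO4) used = 0.2244 x 0.01224 = 0.002747 mol, which equals the excess n(KOH).
So n(KOH) consumed by the sample = 0.005871 - 0.002747 = 0.003125 mol.
n(C6H8O6) = 0.003125 / 1 = 0.003125 mol.
mass = 0.003125 mol x 176.12 g/mol = 0.550 g.

0.550 g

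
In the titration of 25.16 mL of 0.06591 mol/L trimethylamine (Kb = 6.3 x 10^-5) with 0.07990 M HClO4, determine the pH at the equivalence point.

5.62

n((CH3)3N) = 0.06591 x 0.02516 = 0.001658 mol; V(HClO4) at equivalence = 0.001658/0.07990 = 0.02075 L.
At equivalence the base is fully converted to (CH3)3NH+; total volume = 0.04591 L, so [(CH3)3NH+] = 0.001658/0.04591 = 0.03612 M.
Ka((CH3)3NH+) = Kw/Kb = 1.0e-14 / 6.3 x 10^-5 = 1.59e-10.
[H^+] = sqrt(Ka x [(CH3)3NH+]) = sqrt(1.59e-10 x 0.03612) = 2.39e-6 M.
pH = -log(2.39e-6) = 5.62.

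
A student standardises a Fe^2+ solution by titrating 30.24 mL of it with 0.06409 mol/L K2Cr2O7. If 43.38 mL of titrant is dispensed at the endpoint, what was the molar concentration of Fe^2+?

0.552 M

n(K2Cr2O7) = 0.06409 x 0.04338 = 0.002780 mol.
From the balanced equation, 1 mol K2Cr2O7 reacts with 6 mol Fe^2+, so n(Fe^2+) = 0.002780 x 6/1 = 0.01668 mol.
[Fe^2+] = 0.01668 / 0.03024 L = 0.552 M.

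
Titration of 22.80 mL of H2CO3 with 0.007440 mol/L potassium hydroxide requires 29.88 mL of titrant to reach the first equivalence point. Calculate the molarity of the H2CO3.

n(KOH) = 0.007440 x 0.02988 = 0.0002223 mol.
At the first equivalence point, 1 mol OH^- react per mol H2CO3, so n(H2CO3) = 0.0002223 / 1 = 0.0002223 mol.
[H2CO3] = 0.0002223 / 0.02280 L = 0.00975 M.

0.00975 M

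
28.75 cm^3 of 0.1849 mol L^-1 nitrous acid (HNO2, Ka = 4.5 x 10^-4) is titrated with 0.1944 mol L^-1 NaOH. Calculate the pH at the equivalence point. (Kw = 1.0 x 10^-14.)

n(HNO2) = 0.1849 x 0.02875 = 0.005316 mol; V(NaOH) at equivalence = 0.005316/0.1944 = 0.02735 L.
At equivalence all the acid is converted to NO2-; total volume = 0.02875 + 0.02735 = 0.05610 L, so [NO2-] = 0.005316/0.05610 = 0.09477 M.
Kb = Kw/Ka = 1.0e-14 / 4.5 x 10^-4 = 2.22e-11.
[OH^-] = sqrt(Kb x [NO2-]) = sqrt(2.22e-11 x 0.09477) = 1.45e-6 M.
pOH = 5.84, so pH = 14.00 - 5.84 = 8.16.

8.16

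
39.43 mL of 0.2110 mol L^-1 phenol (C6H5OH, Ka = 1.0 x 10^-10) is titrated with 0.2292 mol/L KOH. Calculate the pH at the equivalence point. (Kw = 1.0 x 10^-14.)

11.52

n(C6H5OH) = 0.2110 x 0.03943 = 0.008320 mol; V(KOH) at equivalence = 0.008320/0.2292 = 0.03630 L.
At equivalence all the acid is converted to C6H5O-; total volume = 0.03943 + 0.03630 = 0.07573 L, so [C6H5O-] = 0.008320/0.07573 = 0.1099 M.
Kb = Kw/Ka = 1.0e-14 / 1.0 x 10^-10 = 0.000100.
[OH^-] = sqrt(Kb x [C6H5O-]) = sqrt(0.000100 x 0.1099) = 0.00331 M.
pOH = 2.48, so pH = 14.00 - 2.48 = 11.52.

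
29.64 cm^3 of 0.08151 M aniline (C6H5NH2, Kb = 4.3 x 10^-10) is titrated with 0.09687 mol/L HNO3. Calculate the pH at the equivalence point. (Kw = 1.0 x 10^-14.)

n(C6H5NH2) = 0.08151 x 0.02964 = 0.002416 mol; V(HNO3) at equivalence = 0.002416/0.09687 = 0.02494 L.
At equivalence the base is fully converted to C6H5NH3+; total volume = 0.05458 L, so [C6H5NH3+] = 0.002416/0.05458 = 0.04426 M.
Ka(C6H5NH3+) = Kw/Kb = 1.0e-14 / 4.3 x 10^-10 = 2.33e-5.
[H^+] = sqrt(Ka x [C6H5NH3+]) = sqrt(2.33e-5 x 0.04426) = 0.00101 M.
pH = -log(0.00101) = 2.99.

2.99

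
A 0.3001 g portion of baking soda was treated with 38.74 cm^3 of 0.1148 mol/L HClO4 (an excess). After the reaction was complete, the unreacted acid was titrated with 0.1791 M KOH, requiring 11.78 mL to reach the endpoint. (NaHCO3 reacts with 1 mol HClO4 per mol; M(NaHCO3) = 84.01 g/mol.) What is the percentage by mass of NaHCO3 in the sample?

Total n(HClO4) added = 0.1148 x 0.03874 = 0.004447 mol.
n(KOH) used = 0.1791 x 0.01178 = 0.002110 mol, which equals the excess n(HClO4).
So n(HClO4) consumed by the sample = 0.004447 - 0.002110 = 0.002338 mol.
n(NaHCO3) = 0.002338 / 1 = 0.002338 mol.
mass NaHCO3 = 0.002338 x 84.01 = 0.1964 g, so %NaHCO3 = 0.1964/0.3001 x 100 = 65.4%.

65.4%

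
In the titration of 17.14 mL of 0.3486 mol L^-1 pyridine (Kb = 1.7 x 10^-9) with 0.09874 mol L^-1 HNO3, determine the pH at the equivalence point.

n(C5H5N) = 0.3486 x 0.01714 = 0.005975 mol; V(HNO3) at equivalence = 0.005975/0.09874 = 0.06051 L.
At equivalence the base is fully converted to C5H5NH+; total volume = 0.07765 L, so [C5H5NH+] = 0.005975/0.07765 = 0.07695 M.
Ka(C5H5NH+) = Kw/Kb = 1.0e-14 / 1.7 x 10^-9 = 5.88e-6.
[H^+] = sqrt(Ka x [C5H5NH+]) = sqrt(5.88e-6 x 0.07695) = 0.000673 M.
pH = -log(0.000673) = 3.17.

3.17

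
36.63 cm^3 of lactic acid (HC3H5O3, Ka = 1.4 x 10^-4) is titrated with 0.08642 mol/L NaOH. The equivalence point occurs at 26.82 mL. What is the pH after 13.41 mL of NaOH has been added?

13.41 mL is exactly half the equivalence volume (26.82/2), i.e. the half-equivalence point.
There, n(HA) = n(A^-), so pH = pKa = -log(1.4 x 10^-4) = 3.85.

3.85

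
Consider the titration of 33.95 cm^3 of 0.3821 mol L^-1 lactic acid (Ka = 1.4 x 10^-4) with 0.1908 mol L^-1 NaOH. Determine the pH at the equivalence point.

n(HC3H5O3) = 0.3821 x 0.03395 = 0.01297 mol; V(NaOH) at equivalence = 0.01297/0.1908 = 0.06799 L.
At equivalence all the acid is converted to C3H5O3-; total volume = 0.03395 + 0.06799 = 0.1019 L, so [C3H5O3-] = 0.01297/0.1019 = 0.1273 M.
Kb = Kw/Ka = 1.0e-14 / 1.4 x 10^-4 = 7.14e-11.
[OH^-] = sqrt(Kb x [C3H5O3-]) = sqrt(7.14e-11 x 0.1273) = 3.01e-6 M.
pOH = 5.52, so pH = 14.00 - 5.52 = 8.48.

8.48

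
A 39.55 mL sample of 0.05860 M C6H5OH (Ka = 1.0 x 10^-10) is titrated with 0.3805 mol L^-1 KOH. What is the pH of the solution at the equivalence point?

11.35

n(C6H5OH) = 0.05860 x 0.03955 = 0.002318 mol; V(KOH) at equivalence = 0.002318/0.3805 = 0.006091 L.
At equivalence all the acid is converted to C6H5O-; total volume = 0.03955 + 0.006091 = 0.04564 L, so [C6H5O-] = 0.002318/0.04564 = 0.05078 M.
Kb = Kw/Ka = 1.0e-14 / 1.0 x 10^-10 = 0.000100.
[OH^-] = sqrt(Kb x [C6H5O-]) = sqrt(0.000100 x 0.05078) = 0.00225 M.
pOH = 2.65, so pH = 14.00 - 2.65 = 11.35.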